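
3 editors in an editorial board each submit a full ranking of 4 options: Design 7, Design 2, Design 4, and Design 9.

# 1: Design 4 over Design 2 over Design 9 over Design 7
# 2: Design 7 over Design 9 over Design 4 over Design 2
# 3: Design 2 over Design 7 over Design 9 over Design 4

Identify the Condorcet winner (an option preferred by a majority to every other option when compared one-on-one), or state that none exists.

None — there is no Condorcet winner

Head-to-head results (3 voters total):
Design 7 vs Design 2: Design 2 wins 2–1.
Design 7 vs Design 4: Design 7 wins 2–1.
Design 7 vs Design 9: Design 7 wins 2–1.
Design 2 vs Design 4: Design 4 wins 2–1.
Design 2 vs Design 9: Design 2 wins 2–1.
Design 4 vs Design 9: Design 9 wins 2–1.
No candidate beats all others: Design 7 beats Design 4 beats Design 2 beats Design 7, a majority cycle.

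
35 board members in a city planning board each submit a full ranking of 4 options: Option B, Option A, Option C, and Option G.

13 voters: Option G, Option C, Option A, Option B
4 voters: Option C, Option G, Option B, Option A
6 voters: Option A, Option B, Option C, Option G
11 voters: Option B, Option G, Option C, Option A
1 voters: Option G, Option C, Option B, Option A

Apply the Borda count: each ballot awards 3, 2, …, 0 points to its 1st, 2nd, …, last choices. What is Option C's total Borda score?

57

Borda scores:
  Option B: 13·0 + 4·1 + 6·2 + 11·3 + 1 = 50
  Option A: 13·1 + 4·0 + 6·3 + 11·0 + 0 = 31
  Option C: 13·2 + 4·3 + 6·1 + 11·1 + 2 = 57
  Option G: 13·3 + 4·2 + 6·0 + 11·2 + 3 = 72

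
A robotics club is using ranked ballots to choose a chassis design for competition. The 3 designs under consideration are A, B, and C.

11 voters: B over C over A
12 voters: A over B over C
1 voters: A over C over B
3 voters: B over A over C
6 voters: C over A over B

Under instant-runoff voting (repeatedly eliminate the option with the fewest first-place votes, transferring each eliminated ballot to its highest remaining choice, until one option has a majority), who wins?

A

Round 1: B 14, A 13, C 6. C has the fewest and is eliminated.
Round 2: A 19, B 14. A has a majority.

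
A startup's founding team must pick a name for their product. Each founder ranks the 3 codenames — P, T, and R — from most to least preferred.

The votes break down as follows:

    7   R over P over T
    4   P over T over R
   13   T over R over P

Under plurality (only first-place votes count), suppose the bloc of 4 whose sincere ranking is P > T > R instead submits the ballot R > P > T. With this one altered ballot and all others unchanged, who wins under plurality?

T

First-place totals with the altered ballot: P 0, T 13, R 11.
The winner is unchanged: still T.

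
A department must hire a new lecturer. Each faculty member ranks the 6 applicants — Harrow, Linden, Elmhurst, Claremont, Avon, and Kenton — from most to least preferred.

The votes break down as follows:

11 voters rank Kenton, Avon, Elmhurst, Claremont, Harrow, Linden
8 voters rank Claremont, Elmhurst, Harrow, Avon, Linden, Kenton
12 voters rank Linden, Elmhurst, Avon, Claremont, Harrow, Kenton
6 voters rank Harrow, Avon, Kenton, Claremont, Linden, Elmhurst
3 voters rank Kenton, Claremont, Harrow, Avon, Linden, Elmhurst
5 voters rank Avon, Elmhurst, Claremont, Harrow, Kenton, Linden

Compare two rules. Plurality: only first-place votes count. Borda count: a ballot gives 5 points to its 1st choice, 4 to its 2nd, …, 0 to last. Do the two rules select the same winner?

No

Plurality first-place counts: Harrow 6, Linden 12, Elmhurst 0, Claremont 8, Avon 5, Kenton 14 → Kenton.
Borda totals: Harrow 96, Linden 77, Elmhurst 133, Claremont 125, Avon 151, Kenton 93 → Avon.
The two rules disagree: plurality picks Kenton, Borda picks Avon.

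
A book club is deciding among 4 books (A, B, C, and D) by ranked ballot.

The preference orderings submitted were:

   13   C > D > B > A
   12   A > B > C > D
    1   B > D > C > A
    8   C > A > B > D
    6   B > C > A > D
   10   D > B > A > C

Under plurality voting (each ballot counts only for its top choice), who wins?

First-place vote totals:
  A: 12
  B: 7
  C: 21
  D: 10
C has the most first-place votes.

C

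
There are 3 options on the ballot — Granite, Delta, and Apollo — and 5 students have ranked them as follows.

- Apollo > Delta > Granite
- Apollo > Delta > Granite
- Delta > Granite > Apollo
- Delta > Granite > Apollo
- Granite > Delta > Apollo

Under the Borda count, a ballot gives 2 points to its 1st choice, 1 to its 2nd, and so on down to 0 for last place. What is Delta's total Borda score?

7

Borda scores:
  Granite: 0 + 0 + 1 + 1 + 2 = 4
  Delta: 1 + 1 + 2 + 2 + 1 = 7
  Apollo: 2 + 2 + 0 + 0 + 0 = 4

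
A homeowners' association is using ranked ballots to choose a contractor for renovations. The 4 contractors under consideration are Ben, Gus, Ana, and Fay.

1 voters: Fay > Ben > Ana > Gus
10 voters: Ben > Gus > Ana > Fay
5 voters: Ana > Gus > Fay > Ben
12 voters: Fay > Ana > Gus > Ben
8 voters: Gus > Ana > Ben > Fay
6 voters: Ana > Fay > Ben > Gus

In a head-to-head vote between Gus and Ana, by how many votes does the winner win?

Ballots ranking Gus above Ana: 10+8 = 18.
Ballots ranking Ana above Gus: 1+5+12+6 = 24.
Ana wins 24–18, a margin of 6.

6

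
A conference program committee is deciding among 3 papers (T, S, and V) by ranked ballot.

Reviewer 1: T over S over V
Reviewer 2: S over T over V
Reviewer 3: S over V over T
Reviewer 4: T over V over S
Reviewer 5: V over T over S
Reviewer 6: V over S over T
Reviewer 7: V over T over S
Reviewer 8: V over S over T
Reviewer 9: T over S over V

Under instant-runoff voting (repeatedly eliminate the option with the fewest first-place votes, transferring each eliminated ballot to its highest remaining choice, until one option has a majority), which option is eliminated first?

S

Round 1: V 4, T 3, S 2. S has the fewest and is eliminated.
Round 2: V 5, T 4. V has a majority.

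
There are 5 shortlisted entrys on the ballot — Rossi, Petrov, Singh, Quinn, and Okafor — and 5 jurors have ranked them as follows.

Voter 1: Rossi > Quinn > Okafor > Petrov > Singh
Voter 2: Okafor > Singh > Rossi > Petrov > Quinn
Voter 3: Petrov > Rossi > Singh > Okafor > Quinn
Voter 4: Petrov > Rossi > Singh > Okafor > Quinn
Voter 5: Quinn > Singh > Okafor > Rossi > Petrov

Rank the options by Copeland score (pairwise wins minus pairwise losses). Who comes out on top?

Rossi

Pairwise results:
  Rossi vs Petrov: Rossi wins 3–2.
  Rossi vs Singh: Rossi wins 3–2.
  Rossi vs Quinn: Rossi wins 4–1.
  Rossi vs Okafor: Rossi wins 3–2.
  Petrov vs Singh: Petrov wins 3–2.
  Petrov vs Quinn: Petrov wins 3–2.
  Petrov vs Okafor: Okafor wins 3–2.
  Singh vs Quinn: Singh wins 3–2.
  Singh vs Okafor: Singh wins 3–2.
  Quinn vs Okafor: Okafor wins 3–2.
Copeland scores (wins − losses):
  Rossi: 4 − 0 = 4
  Petrov: 2 − 2 = 0
  Singh: 2 − 2 = 0
  Quinn: 0 − 4 = -4
  Okafor: 2 − 2 = 0
Rossi has the best Copeland score.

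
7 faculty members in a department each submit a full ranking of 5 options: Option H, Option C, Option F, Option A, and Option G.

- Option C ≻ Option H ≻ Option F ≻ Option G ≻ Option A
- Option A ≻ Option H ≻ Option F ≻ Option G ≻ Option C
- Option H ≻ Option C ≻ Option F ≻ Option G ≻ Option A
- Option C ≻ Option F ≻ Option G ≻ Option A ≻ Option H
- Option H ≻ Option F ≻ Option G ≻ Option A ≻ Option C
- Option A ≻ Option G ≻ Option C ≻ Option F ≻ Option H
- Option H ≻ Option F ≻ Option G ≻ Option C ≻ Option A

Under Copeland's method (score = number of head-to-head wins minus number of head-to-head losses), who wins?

Pairwise results:
  Option H vs Option C: Option H wins 4–3.
  Option H vs Option F: Option H wins 5–2.
  Option H vs Option A: Option H wins 4–3.
  Option H vs Option G: Option H wins 5–2.
  Option C vs Option F: Option C wins 4–3.
  Option C vs Option A: Option C wins 4–3.
  Option C vs Option G: Option G wins 4–3.
  Option F vs Option A: Option F wins 5–2.
  Option F vs Option G: Option F wins 6–1.
  Option A vs Option G: Option G wins 5–2.
Copeland scores (wins − losses):
  Option H: 4 − 0 = 4
  Option C: 2 − 2 = 0
  Option F: 2 − 2 = 0
  Option A: 0 − 4 = -4
  Option G: 2 − 2 = 0
Option H has the best Copeland score.

Option H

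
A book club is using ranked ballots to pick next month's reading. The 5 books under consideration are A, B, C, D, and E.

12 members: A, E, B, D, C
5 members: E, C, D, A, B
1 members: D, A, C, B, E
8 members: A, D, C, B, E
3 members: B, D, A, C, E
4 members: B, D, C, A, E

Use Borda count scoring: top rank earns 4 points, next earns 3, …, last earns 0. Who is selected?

Borda scores:
  A: 12·4 + 5·1 + 3 + 8·4 + 3·2 + 4·1 = 98
  B: 12·2 + 5·0 + 1 + 8·1 + 3·4 + 4·4 = 61
  C: 12·0 + 5·3 + 2 + 8·2 + 3·1 + 4·2 = 44
  D: 12·1 + 5·2 + 4 + 8·3 + 3·3 + 4·3 = 71
  E: 12·3 + 5·4 + 0 + 8·0 + 3·0 + 4·0 = 56
A has the highest total.

A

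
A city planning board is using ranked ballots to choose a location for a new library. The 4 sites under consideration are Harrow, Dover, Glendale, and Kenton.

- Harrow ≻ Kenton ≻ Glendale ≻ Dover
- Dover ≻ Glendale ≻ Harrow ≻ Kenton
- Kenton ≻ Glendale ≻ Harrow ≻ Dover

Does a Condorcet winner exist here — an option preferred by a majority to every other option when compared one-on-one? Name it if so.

Head-to-head results (3 voters total):
Harrow vs Dover: Harrow wins 2–1.
Harrow vs Glendale: Glendale wins 2–1.
Harrow vs Kenton: Harrow wins 2–1.
Dover vs Glendale: Glendale wins 2–1.
Dover vs Kenton: Kenton wins 2–1.
Glendale vs Kenton: Kenton wins 2–1.
No candidate beats all others: Harrow beats Kenton beats Glendale beats Harrow, a majority cycle.

None — there is no Condorcet winner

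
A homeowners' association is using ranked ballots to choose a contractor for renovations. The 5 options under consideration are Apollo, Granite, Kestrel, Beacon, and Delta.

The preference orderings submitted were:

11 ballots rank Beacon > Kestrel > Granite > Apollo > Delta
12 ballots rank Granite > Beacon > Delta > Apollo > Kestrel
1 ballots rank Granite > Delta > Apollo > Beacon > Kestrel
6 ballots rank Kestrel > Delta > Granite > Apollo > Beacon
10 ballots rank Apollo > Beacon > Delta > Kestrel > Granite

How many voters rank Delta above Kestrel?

Ballots ranking Delta above Kestrel: 12+1+10 = 23.
Ballots ranking Kestrel above Delta: 11+6 = 17.
So 23 of 40 voters prefer Delta to Kestrel.

23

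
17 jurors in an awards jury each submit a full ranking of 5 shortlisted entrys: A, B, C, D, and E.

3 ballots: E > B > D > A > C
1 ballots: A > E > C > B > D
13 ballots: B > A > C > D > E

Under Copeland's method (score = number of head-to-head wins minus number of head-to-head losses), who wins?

B

Pairwise results:
  A vs B: B wins 16–1.
  A vs C: A wins 17–0.
  A vs D: A wins 14–3.
  A vs E: A wins 14–3.
  B vs C: B wins 16–1.
  B vs D: B wins 17–0.
  B vs E: B wins 13–4.
  C vs D: C wins 14–3.
  C vs E: C wins 13–4.
  D vs E: D wins 13–4.
Copeland scores (wins − losses):
  A: 3 − 1 = 2
  B: 4 − 0 = 4
  C: 2 − 2 = 0
  D: 1 − 3 = -2
  E: 0 − 4 = -4
B has the best Copeland score.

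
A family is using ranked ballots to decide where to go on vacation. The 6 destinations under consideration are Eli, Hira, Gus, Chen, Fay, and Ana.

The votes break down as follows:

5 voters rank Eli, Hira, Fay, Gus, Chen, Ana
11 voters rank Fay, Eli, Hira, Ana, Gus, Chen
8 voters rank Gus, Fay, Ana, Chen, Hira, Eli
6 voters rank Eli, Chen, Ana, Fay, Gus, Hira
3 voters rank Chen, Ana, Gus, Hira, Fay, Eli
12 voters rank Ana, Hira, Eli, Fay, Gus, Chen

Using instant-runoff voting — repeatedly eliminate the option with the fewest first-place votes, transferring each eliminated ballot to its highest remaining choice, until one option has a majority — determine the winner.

Round 1: Ana 12, Eli 11, Fay 11, Gus 8, Chen 3, Hira 0. Hira has the fewest and is eliminated.
Round 2: Ana 12, Eli 11, Fay 11, Gus 8, Chen 3. Chen has the fewest and is eliminated.
Round 3: Ana 15, Eli 11, Fay 11, Gus 8. Gus has the fewest and is eliminated.
Round 4: Fay 19, Ana 15, Eli 11. Eli has the fewest and is eliminated.
Round 5: Fay 24, Ana 21. Fay has a majority.

Fay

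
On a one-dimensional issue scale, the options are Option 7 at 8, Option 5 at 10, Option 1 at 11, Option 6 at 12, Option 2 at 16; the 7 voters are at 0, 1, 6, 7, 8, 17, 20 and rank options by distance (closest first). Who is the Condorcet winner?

With single-peaked preferences on a line, the Condorcet winner is the candidate closest to the median voter.
The median voter (position 7) is closest to Option 7 at 8.
Check: Option 7 vs Option 2 — voters closer to Option 7: 5 of 7.

Option 7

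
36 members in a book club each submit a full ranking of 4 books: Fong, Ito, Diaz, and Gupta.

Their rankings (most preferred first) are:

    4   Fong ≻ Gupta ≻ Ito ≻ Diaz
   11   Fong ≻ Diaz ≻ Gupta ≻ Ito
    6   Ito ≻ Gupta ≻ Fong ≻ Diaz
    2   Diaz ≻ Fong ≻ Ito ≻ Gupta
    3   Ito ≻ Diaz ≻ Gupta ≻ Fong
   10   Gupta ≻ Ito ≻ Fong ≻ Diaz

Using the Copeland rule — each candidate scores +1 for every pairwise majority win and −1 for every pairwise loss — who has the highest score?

Pairwise results:
  Fong vs Ito: Ito wins 19–17.
  Fong vs Diaz: Fong wins 31–5.
  Fong vs Gupta: Gupta wins 19–17.
  Ito vs Diaz: Ito wins 23–13.
  Ito vs Gupta: Gupta wins 25–11.
  Diaz vs Gupta: Gupta wins 20–16.
Copeland scores (wins − losses):
  Fong: 1 − 2 = -1
  Ito: 2 − 1 = 1
  Diaz: 0 − 3 = -3
  Gupta: 3 − 0 = 3
Gupta has the best Copeland score.

Gupta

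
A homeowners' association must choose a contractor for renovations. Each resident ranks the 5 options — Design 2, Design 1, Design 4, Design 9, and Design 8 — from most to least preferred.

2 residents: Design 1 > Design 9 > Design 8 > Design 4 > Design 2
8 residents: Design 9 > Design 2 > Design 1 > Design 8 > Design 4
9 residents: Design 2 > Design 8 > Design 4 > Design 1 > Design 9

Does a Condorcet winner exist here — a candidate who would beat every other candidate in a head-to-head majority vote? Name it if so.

Head-to-head results (19 voters total):
Design 2 vs Design 1: Design 2 wins 17–2.
Design 2 vs Design 4: Design 2 wins 17–2.
Design 2 vs Design 9: Design 9 wins 10–9.
Design 2 vs Design 8: Design 2 wins 17–2.
Design 1 vs Design 4: Design 1 wins 10–9.
Design 1 vs Design 9: Design 1 wins 11–8.
Design 1 vs Design 8: Design 1 wins 10–9.
Design 4 vs Design 9: Design 9 wins 10–9.
Design 4 vs Design 8: Design 8 wins 19–0.
Design 9 vs Design 8: Design 9 wins 10–9.
No candidate beats all others: Design 2 beats Design 1 beats Design 9 beats Design 2, a majority cycle.

None — there is no Condorcet winner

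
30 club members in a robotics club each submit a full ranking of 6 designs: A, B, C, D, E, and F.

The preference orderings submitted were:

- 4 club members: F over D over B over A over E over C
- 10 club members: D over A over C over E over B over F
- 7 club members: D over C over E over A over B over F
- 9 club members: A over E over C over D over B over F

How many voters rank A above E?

Ballots ranking A above E: 4+10+9 = 23.
Ballots ranking E above A: 7.
So 23 of 30 voters prefer A to E.

23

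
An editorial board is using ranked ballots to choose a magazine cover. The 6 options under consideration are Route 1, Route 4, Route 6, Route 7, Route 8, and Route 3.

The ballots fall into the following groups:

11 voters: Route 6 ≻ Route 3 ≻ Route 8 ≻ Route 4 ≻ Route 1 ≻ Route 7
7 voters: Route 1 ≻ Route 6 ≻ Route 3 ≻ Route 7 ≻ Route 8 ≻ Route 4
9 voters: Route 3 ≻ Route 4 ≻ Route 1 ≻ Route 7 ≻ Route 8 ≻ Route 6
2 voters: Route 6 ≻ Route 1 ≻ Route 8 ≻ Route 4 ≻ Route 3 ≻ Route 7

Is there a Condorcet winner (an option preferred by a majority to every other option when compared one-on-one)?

Head-to-head results (29 voters total):
Route 1 vs Route 4: Route 4 wins 20–9.
Route 1 vs Route 6: Route 1 wins 16–13.
Route 1 vs Route 7: Route 1 wins 29–0.
Route 1 vs Route 8: Route 1 wins 18–11.
Route 1 vs Route 3: Route 3 wins 20–9.
Route 4 vs Route 6: Route 6 wins 20–9.
Route 4 vs Route 7: Route 4 wins 22–7.
Route 4 vs Route 8: Route 8 wins 20–9.
Route 4 vs Route 3: Route 3 wins 27–2.
Route 6 vs Route 7: Route 6 wins 20–9.
Route 6 vs Route 8: Route 6 wins 20–9.
Route 6 vs Route 3: Route 6 wins 20–9.
Route 7 vs Route 8: Route 7 wins 16–13.
Route 7 vs Route 3: Route 3 wins 29–0.
Route 8 vs Route 3: Route 3 wins 27–2.
No candidate beats all others: Route 1 beats Route 6 beats Route 4 beats Route 1, a majority cycle.

No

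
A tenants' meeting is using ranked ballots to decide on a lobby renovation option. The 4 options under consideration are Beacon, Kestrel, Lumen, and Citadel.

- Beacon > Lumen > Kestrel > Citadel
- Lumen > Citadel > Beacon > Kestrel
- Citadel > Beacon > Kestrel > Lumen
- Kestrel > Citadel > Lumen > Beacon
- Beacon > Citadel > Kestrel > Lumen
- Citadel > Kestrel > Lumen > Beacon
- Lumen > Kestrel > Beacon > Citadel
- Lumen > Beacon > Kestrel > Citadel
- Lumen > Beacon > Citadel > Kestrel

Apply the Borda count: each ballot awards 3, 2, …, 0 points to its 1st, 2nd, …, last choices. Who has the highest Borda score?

Borda scores:
  Beacon: 3 + 1 + 2 + 0 + 3 + 0 + 1 + 2 + 2 = 14
  Kestrel: 1 + 0 + 1 + 3 + 1 + 2 + 2 + 1 + 0 = 11
  Lumen: 2 + 3 + 0 + 1 + 0 + 1 + 3 + 3 + 3 = 16
  Citadel: 0 + 2 + 3 + 2 + 2 + 3 + 0 + 0 + 1 = 13
Lumen has the highest total.

Lumen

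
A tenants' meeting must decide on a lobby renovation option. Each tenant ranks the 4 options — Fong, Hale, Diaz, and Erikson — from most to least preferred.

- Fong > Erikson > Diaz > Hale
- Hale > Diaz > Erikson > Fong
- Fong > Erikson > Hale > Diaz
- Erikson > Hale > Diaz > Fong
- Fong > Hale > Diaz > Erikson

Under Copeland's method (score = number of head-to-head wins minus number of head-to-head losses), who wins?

Fong

Pairwise results:
  Fong vs Hale: Fong wins 3–2.
  Fong vs Diaz: Fong wins 3–2.
  Fong vs Erikson: Fong wins 3–2.
  Hale vs Diaz: Hale wins 4–1.
  Hale vs Erikson: Erikson wins 3–2.
  Diaz vs Erikson: Erikson wins 3–2.
Copeland scores (wins − losses):
  Fong: 3 − 0 = 3
  Hale: 1 − 2 = -1
  Diaz: 0 − 3 = -3
  Erikson: 2 − 1 = 1
Fong has the best Copeland score.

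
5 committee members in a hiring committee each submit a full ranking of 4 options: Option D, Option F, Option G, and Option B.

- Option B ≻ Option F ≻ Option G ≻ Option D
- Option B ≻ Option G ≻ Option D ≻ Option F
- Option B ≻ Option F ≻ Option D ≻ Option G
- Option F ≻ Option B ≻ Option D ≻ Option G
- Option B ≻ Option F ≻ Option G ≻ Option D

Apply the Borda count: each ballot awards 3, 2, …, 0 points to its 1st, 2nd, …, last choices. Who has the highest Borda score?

Borda scores:
  Option D: 0 + 1 + 1 + 1 + 0 = 3
  Option F: 2 + 0 + 2 + 3 + 2 = 9
  Option G: 1 + 2 + 0 + 0 + 1 = 4
  Option B: 3 + 3 + 3 + 2 + 3 = 14
Option B has the highest total.

Option B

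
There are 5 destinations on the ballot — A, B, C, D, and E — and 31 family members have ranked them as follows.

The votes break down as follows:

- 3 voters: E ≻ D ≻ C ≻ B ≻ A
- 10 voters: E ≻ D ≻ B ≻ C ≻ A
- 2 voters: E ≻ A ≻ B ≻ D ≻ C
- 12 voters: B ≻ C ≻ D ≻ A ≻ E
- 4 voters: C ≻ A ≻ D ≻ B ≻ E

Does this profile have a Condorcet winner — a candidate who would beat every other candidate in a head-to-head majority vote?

No

Head-to-head results (31 voters total):
A vs B: B wins 25–6.
A vs C: C wins 29–2.
A vs D: D wins 25–6.
A vs E: A wins 16–15.
B vs C: B wins 24–7.
B vs D: D wins 17–14.
B vs E: B wins 16–15.
C vs D: C wins 16–15.
C vs E: C wins 16–15.
D vs E: D wins 16–15.
No candidate beats all others: B beats C beats D beats B, a majority cycle.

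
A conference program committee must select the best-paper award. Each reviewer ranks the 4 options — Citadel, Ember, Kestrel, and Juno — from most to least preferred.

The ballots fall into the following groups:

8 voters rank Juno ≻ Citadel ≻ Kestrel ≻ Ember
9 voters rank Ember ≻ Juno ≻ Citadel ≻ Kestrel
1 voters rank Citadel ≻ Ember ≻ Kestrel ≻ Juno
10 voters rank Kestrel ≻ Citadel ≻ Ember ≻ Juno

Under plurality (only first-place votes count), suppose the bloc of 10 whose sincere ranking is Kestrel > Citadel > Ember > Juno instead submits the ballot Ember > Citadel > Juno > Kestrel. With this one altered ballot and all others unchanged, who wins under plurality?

First-place totals with the altered ballot: Citadel 1, Ember 19, Kestrel 0, Juno 8.
The switch changes the winner from Kestrel to Ember.

Ember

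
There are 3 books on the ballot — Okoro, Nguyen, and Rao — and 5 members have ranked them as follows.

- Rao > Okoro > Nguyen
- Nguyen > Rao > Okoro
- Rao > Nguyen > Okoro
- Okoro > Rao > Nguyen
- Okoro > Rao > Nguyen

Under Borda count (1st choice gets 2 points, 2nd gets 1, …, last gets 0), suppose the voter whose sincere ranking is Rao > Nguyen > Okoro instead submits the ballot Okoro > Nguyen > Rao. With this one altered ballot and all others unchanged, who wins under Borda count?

Borda totals with the altered ballot: Okoro 7, Nguyen 3, Rao 5.
The switch changes the winner from Rao to Okoro.

Okoro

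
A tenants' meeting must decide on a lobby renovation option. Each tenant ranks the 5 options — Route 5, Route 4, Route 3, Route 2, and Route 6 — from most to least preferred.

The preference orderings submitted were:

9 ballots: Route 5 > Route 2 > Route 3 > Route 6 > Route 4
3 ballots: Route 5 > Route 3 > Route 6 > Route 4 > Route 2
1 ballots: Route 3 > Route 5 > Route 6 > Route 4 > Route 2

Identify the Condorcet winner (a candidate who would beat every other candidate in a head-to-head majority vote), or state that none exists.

Head-to-head results (13 voters total):
Route 5 vs Route 4: Route 5 wins 13–0.
Route 5 vs Route 3: Route 5 wins 12–1.
Route 5 vs Route 2: Route 5 wins 13–0.
Route 5 vs Route 6: Route 5 wins 13–0.
Route 4 vs Route 3: Route 3 wins 13–0.
Route 4 vs Route 2: Route 2 wins 9–4.
Route 4 vs Route 6: Route 6 wins 13–0.
Route 3 vs Route 2: Route 2 wins 9–4.
Route 3 vs Route 6: Route 3 wins 13–0.
Route 2 vs Route 6: Route 2 wins 9–4.
Route 5 beats each rival — Route 4 (13–0), Route 3 (12–1), Route 2 (13–0), Route 6 (13–0) — so Route 5 is the Condorcet winner.

Route 5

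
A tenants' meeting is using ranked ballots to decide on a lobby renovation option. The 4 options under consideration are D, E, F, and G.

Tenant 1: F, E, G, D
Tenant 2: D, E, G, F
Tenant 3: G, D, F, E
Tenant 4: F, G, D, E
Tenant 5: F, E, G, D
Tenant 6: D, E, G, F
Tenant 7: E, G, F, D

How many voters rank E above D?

3

Ballots ranking E above D: 3.
Ballots ranking D above E: 4.
So 3 of 7 voters prefer E to D.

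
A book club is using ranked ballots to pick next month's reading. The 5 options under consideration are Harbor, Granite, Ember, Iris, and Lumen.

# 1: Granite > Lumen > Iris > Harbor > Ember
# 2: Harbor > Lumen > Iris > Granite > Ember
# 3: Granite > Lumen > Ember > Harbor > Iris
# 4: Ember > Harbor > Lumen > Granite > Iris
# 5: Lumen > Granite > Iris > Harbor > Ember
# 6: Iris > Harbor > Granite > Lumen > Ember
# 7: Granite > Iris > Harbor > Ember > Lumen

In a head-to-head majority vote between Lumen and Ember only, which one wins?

Lumen

Ballots ranking Lumen above Ember: 5.
Ballots ranking Ember above Lumen: 2.
Lumen wins the head-to-head, 5–2.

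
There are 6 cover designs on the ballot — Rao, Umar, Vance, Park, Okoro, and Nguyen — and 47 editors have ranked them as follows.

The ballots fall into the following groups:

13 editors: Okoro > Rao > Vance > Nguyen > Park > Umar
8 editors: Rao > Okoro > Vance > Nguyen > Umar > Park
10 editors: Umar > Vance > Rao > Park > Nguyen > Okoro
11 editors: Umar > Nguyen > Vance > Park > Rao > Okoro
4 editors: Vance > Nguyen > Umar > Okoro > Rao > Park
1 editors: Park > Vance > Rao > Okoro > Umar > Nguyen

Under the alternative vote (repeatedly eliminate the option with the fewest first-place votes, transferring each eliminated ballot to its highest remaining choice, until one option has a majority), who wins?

Umar

Round 1: Umar 21, Okoro 13, Rao 8, Vance 4, Park 1, Nguyen 0. Nguyen has the fewest and is eliminated.
Round 2: Umar 21, Okoro 13, Rao 8, Vance 4, Park 1. Park has the fewest and is eliminated.
Round 3: Umar 21, Okoro 13, Rao 8, Vance 5. Vance has the fewest and is eliminated.
Round 4: Umar 25, Okoro 13, Rao 9. Umar has a majority.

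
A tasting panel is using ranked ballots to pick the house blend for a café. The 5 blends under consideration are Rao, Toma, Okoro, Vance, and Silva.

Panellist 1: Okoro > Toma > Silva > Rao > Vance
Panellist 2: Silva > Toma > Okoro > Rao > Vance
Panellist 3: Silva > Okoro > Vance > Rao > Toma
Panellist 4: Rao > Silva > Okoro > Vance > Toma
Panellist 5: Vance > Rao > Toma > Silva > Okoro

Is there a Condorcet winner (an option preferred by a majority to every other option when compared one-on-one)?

Head-to-head results (5 voters total):
Rao vs Toma: Rao wins 3–2.
Rao vs Okoro: Okoro wins 3–2.
Rao vs Vance: Rao wins 3–2.
Rao vs Silva: Silva wins 3–2.
Toma vs Okoro: Okoro wins 3–2.
Toma vs Vance: Vance wins 3–2.
Toma vs Silva: Silva wins 3–2.
Okoro vs Vance: Okoro wins 4–1.
Okoro vs Silva: Silva wins 4–1.
Vance vs Silva: Silva wins 4–1.
Silva beats each rival — Rao (3–2), Toma (3–2), Okoro (4–1), Vance (4–1) — so Silva is the Condorcet winner.

Yes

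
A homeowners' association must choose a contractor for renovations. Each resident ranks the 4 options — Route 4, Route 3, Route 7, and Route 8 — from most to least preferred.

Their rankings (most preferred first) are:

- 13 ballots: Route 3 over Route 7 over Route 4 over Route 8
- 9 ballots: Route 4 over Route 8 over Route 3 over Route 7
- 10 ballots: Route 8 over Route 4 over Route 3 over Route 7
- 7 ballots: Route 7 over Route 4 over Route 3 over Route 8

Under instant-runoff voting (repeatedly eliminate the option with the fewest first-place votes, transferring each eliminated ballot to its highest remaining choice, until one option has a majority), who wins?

Route 4

Round 1: Route 3 13, Route 8 10, Route 4 9, Route 7 7. Route 7 has the fewest and is eliminated.
Round 2: Route 4 16, Route 3 13, Route 8 10. Route 8 has the fewest and is eliminated.
Round 3: Route 4 26, Route 3 13. Route 4 has a majority.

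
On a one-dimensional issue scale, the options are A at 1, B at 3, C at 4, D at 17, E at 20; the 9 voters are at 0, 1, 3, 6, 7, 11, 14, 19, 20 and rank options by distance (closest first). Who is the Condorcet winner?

With single-peaked preferences on a line, the Condorcet winner is the candidate closest to the median voter.
The median voter (position 7) is closest to C at 4.
Check: C vs E — voters closer to C: 6 of 9.

C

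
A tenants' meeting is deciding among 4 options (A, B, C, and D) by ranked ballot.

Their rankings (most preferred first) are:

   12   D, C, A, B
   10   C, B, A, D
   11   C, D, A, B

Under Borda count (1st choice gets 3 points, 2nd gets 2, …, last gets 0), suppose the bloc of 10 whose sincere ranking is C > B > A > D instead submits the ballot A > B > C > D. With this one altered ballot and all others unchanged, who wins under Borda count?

C

Borda totals with the altered ballot: A 53, B 20, C 67, D 58.
The winner is unchanged: still C.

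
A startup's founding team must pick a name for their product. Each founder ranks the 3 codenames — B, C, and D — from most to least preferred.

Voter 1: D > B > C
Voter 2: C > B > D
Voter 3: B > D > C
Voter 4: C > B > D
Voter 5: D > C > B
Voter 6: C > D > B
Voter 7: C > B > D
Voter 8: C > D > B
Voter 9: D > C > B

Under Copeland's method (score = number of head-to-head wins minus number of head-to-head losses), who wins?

C

Pairwise results:
  B vs C: C wins 7–2.
  B vs D: D wins 5–4.
  C vs D: C wins 5–4.
Copeland scores (wins − losses):
  B: 0 − 2 = -2
  C: 2 − 0 = 2
  D: 1 − 1 = 0
C has the best Copeland score.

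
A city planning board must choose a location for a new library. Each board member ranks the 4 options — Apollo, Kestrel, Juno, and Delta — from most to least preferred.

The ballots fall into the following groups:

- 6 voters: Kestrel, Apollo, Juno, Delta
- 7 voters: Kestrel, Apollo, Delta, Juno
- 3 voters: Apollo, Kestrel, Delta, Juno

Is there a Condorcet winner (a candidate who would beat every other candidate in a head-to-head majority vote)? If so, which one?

Kestrel

Head-to-head results (16 voters total):
Apollo vs Kestrel: Kestrel wins 13–3.
Apollo vs Juno: Apollo wins 16–0.
Apollo vs Delta: Apollo wins 16–0.
Kestrel vs Juno: Kestrel wins 16–0.
Kestrel vs Delta: Kestrel wins 16–0.
Juno vs Delta: Delta wins 10–6.
Kestrel beats each rival — Apollo (13–3), Juno (16–0), Delta (16–0) — so Kestrel is the Condorcet winner.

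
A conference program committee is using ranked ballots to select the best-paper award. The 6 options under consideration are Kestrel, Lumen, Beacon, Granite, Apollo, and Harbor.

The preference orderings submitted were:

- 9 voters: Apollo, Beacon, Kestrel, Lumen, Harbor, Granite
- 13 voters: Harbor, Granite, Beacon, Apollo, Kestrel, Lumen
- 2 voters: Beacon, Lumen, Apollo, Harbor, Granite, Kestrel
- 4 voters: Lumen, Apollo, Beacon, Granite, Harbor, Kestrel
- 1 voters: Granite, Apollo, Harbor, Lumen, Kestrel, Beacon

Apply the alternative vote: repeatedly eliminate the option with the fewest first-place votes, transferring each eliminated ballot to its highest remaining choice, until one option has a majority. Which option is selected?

Apollo

Round 1: Harbor 13, Apollo 9, Lumen 4, Beacon 2, Granite 1, Kestrel 0. Kestrel has the fewest and is eliminated.
Round 2: Harbor 13, Apollo 9, Lumen 4, Beacon 2, Granite 1. Granite has the fewest and is eliminated.
Round 3: Harbor 13, Apollo 10, Lumen 4, Beacon 2. Beacon has the fewest and is eliminated.
Round 4: Harbor 13, Apollo 10, Lumen 6. Lumen has the fewest and is eliminated.
Round 5: Apollo 16, Harbor 13. Apollo has a majority.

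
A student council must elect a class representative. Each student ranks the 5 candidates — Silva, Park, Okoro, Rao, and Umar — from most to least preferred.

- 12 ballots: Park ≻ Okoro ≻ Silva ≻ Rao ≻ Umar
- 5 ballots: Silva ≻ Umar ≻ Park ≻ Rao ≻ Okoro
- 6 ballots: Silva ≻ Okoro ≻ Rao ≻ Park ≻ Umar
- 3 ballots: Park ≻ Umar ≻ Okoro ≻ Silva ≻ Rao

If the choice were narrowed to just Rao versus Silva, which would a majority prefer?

Ballots ranking Rao above Silva: 0.
Ballots ranking Silva above Rao: 12+5+6+3 = 26.
Silva wins the head-to-head, 26–0.

Silva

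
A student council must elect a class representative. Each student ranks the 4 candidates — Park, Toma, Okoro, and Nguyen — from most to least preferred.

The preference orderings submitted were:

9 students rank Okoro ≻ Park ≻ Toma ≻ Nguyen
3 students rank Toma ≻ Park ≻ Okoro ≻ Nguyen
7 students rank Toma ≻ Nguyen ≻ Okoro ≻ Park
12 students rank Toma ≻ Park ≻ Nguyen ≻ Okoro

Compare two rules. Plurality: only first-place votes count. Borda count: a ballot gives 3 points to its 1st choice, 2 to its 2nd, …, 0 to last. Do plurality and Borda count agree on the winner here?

Yes

Plurality first-place counts: Park 0, Toma 22, Okoro 9, Nguyen 0 → Toma.
Borda totals: Park 48, Toma 75, Okoro 37, Nguyen 26 → Toma.
The two rules agree on Toma.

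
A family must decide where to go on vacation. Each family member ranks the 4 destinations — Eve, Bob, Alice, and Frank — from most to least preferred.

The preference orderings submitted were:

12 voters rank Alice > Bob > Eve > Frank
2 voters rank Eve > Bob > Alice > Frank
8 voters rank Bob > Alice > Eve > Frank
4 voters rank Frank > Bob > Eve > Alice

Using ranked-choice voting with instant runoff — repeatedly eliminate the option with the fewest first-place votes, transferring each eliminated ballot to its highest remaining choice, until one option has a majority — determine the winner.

Bob

Round 1: Alice 12, Bob 8, Frank 4, Eve 2. Eve has the fewest and is eliminated.
Round 2: Alice 12, Bob 10, Frank 4. Frank has the fewest and is eliminated.
Round 3: Bob 14, Alice 12. Bob has a majority.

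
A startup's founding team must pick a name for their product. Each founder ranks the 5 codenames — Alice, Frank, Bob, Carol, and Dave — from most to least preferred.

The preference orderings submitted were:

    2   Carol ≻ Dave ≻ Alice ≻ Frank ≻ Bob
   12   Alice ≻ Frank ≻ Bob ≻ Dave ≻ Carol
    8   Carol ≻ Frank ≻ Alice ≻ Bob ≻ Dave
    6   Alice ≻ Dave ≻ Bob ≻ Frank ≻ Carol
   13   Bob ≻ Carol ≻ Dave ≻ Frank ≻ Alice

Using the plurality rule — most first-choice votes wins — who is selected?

Alice

First-place vote totals:
  Alice: 18
  Frank: 0
  Bob: 13
  Carol: 10
  Dave: 0
Alice has the most first-place votes.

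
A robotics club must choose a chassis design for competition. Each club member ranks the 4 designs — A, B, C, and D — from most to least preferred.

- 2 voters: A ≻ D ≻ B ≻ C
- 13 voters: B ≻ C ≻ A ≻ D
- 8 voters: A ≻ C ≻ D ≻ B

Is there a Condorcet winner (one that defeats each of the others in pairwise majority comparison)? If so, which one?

B

Head-to-head results (23 voters total):
A vs B: B wins 13–10.
A vs C: C wins 13–10.
A vs D: A wins 23–0.
B vs C: B wins 15–8.
B vs D: B wins 13–10.
C vs D: C wins 21–2.
B beats each rival — A (13–10), C (15–8), D (13–10) — so B is the Condorcet winner.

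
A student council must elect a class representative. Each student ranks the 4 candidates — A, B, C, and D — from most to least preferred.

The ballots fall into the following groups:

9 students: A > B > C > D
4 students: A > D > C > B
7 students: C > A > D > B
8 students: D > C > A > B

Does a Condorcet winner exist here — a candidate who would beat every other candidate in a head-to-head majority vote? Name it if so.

Head-to-head results (28 voters total):
A vs B: A wins 28–0.
A vs C: C wins 15–13.
A vs D: A wins 20–8.
B vs C: C wins 19–9.
B vs D: D wins 19–9.
C vs D: C wins 16–12.
C beats each rival — A (15–13), B (19–9), D (16–12) — so C is the Condorcet winner.

C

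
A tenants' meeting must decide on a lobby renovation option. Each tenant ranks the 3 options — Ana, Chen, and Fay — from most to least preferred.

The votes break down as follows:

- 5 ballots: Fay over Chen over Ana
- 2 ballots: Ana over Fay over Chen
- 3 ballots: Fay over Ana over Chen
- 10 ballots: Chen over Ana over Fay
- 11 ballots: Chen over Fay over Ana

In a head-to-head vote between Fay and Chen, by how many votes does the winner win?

11

Ballots ranking Fay above Chen: 5+2+3 = 10.
Ballots ranking Chen above Fay: 10+11 = 21.
Chen wins 21–10, a margin of 11.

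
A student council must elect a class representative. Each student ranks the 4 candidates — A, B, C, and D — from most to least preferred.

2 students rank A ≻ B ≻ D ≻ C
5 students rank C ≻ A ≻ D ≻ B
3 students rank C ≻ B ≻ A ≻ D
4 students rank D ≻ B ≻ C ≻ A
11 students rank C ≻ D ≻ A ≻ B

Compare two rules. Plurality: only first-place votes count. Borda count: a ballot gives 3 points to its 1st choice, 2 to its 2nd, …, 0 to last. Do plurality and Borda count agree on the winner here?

Yes

Plurality first-place counts: A 2, B 0, C 19, D 4 → C.
Borda totals: A 30, B 18, C 61, D 41 → C.
The two rules agree on C.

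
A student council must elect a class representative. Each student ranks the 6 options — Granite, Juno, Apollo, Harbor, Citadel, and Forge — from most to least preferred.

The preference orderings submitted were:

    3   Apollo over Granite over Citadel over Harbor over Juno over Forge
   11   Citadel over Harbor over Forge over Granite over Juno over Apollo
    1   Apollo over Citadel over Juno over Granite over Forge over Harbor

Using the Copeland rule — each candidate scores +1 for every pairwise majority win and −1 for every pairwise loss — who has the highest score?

Citadel

Pairwise results:
  Granite vs Juno: Granite wins 14–1.
  Granite vs Apollo: Granite wins 11–4.
  Granite vs Harbor: Harbor wins 11–4.
  Granite vs Citadel: Citadel wins 12–3.
  Granite vs Forge: Forge wins 11–4.
  Juno vs Apollo: Juno wins 11–4.
  Juno vs Harbor: Harbor wins 14–1.
  Juno vs Citadel: Citadel wins 15–0.
  Juno vs Forge: Forge wins 11–4.
  Apollo vs Harbor: Harbor wins 11–4.
  Apollo vs Citadel: Citadel wins 11–4.
  Apollo vs Forge: Forge wins 11–4.
  Harbor vs Citadel: Citadel wins 15–0.
  Harbor vs Forge: Harbor wins 14–1.
  Citadel vs Forge: Citadel wins 15–0.
Copeland scores (wins − losses):
  Granite: 2 − 3 = -1
  Juno: 1 − 4 = -3
  Apollo: 0 − 5 = -5
  Harbor: 4 − 1 = 3
  Citadel: 5 − 0 = 5
  Forge: 3 − 2 = 1
Citadel has the best Copeland score.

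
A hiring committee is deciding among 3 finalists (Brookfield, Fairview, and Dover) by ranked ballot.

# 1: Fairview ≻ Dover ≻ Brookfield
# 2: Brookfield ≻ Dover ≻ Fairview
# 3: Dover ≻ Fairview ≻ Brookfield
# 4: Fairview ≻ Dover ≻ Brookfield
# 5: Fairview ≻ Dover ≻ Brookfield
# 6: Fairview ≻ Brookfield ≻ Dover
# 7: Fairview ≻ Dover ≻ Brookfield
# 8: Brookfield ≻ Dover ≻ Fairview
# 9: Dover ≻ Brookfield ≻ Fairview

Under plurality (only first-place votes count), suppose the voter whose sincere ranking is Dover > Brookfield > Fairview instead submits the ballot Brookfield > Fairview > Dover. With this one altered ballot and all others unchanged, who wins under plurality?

Fairview

First-place totals with the altered ballot: Brookfield 3, Fairview 5, Dover 1.
The winner is unchanged: still Fairview.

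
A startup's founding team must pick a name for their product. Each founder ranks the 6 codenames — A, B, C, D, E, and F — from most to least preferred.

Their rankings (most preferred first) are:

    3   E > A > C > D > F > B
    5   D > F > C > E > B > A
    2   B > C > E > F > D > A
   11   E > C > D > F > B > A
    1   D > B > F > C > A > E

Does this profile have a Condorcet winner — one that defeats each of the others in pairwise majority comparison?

Yes

Head-to-head results (22 voters total):
A vs B: B wins 19–3.
A vs C: C wins 19–3.
A vs D: D wins 19–3.
A vs E: E wins 21–1.
A vs F: F wins 19–3.
B vs C: C wins 19–3.
B vs D: D wins 20–2.
B vs E: E wins 19–3.
B vs F: F wins 19–3.
C vs D: C wins 16–6.
C vs E: E wins 14–8.
C vs F: C wins 16–6.
D vs E: E wins 16–6.
D vs F: D wins 20–2.
E vs F: E wins 16–6.
E beats each rival — A (21–1), B (19–3), C (14–8), D (16–6), F (16–6) — so E is the Condorcet winner.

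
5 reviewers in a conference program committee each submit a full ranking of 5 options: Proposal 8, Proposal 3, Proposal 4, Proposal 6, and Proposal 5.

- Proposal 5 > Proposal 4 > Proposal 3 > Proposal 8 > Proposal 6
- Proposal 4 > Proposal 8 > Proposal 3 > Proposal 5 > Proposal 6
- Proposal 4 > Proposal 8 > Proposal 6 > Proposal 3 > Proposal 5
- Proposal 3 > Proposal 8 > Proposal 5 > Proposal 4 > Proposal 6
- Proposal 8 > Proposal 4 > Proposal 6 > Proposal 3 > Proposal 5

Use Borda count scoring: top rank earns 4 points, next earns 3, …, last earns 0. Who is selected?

Borda scores:
  Proposal 8: 1 + 3 + 3 + 3 + 4 = 14
  Proposal 3: 2 + 2 + 1 + 4 + 1 = 10
  Proposal 4: 3 + 4 + 4 + 1 + 3 = 15
  Proposal 6: 0 + 0 + 2 + 0 + 2 = 4
  Proposal 5: 4 + 1 + 0 + 2 + 0 = 7
Proposal 4 has the highest total.

Proposal 4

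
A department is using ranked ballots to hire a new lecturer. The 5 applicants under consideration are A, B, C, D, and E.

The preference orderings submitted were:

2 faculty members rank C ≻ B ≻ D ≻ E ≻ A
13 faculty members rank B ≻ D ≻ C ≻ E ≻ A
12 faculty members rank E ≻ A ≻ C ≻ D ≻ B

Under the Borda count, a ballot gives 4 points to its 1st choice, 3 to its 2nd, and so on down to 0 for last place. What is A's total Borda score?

Borda scores:
  A: 2·0 + 13·0 + 12·3 = 36
  B: 2·3 + 13·4 + 12·0 = 58
  C: 2·4 + 13·2 + 12·2 = 58
  D: 2·2 + 13·3 + 12·1 = 55
  E: 2·1 + 13·1 + 12·4 = 63

36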